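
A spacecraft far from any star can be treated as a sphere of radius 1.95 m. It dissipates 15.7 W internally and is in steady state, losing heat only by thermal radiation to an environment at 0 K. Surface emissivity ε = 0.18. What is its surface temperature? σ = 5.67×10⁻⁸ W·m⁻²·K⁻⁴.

T ≈ 75.3 K

Steady state: internal power = radiated power, P = εσA T⁴.
Radiating area A = 4πr² = 47.78 m².
T⁴ = P/(εσA) = 15.7/(0.18·5.67×10⁻⁸·47.78) = 3.219×10⁷ K⁴.
T = (3.219×10⁷)^(1/4).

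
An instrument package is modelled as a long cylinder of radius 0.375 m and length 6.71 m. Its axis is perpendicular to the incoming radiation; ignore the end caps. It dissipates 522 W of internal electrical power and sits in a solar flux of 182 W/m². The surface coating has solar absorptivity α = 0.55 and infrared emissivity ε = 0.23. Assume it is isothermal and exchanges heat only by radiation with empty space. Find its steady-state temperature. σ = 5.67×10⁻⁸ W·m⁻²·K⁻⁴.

T ≈ 266 K

At steady state, absorbed solar power + internal power = radiated power.
Absorbed: α·S·A_cross = 0.55·182·5.032 = 503.8 W (cross-section 2rL).
Total input = 503.8 + 522 = 1026 W.
Radiated: εσ·A_surf·T⁴ with A_surf = 2πrL = 15.81 m².
T⁴ = 1026/(0.23·5.67×10⁻⁸·15.81) = 4.975×10⁹ K⁴.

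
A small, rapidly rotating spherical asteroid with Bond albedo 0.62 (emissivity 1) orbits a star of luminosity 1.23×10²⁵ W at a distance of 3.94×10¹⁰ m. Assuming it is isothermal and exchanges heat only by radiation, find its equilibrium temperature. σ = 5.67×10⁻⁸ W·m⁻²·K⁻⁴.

First find the stellar flux at distance d: S = L/(4πd²) = 1.23×10²⁵/(4π·(3.94×10¹⁰)²) = 630.5 W/m².
For an isothermal sphere, absorbed (1−a)S·πr² = emitted σ·4πr²·T⁴, so T⁴ = (1−a)S/(4σ).
T⁴ = 0.380·630.5/(4·5.67×10⁻⁸) = 1.056×10⁹ K⁴.

T ≈ 180 K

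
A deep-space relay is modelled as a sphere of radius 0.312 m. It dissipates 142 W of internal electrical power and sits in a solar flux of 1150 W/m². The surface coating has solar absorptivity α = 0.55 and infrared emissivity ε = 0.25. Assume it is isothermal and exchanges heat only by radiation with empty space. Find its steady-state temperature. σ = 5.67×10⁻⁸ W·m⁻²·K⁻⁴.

At steady state, absorbed solar power + internal power = radiated power.
Absorbed: α·S·A_cross = 0.55·1150·0.3058 = 193.4 W (cross-section πr²).
Total input = 193.4 + 142 = 335.4 W.
Radiated: εσ·A_surf·T⁴ with A_surf = 4πr² = 1.223 m².
T⁴ = 335.4/(0.25·5.67×10⁻⁸·1.223) = 1.934×10¹⁰ K⁴.

T ≈ 373 K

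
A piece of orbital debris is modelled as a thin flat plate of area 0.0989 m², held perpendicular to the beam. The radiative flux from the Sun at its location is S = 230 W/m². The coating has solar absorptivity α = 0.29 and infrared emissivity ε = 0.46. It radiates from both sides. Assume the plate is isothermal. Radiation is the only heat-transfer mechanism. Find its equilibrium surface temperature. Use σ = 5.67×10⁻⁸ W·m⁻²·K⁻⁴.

At equilibrium, absorbed power = emitted power.
Absorbing cross-section = A = 0.09890 m²; emitting surface = 2A = 0.1978 m² (ratio 2).
αS·A_cross = εσ·A_surf·T⁴  ⇒  T⁴ = αS/(ε·2σ).
T⁴ = 0.290·230/(0.46·2·5.67×10⁻⁸) = 1.279×10⁹ K⁴.
T = (1.279×10⁹)^(1/4).

T ≈ 189 K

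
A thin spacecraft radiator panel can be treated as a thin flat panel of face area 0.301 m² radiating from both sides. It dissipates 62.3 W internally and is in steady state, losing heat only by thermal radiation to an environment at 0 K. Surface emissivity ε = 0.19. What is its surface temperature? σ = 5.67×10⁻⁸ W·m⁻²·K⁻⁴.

Steady state: internal power = radiated power, P = εσA T⁴.
Radiating area A = 2·0.301 = 0.6020 m².
T⁴ = P/(εσA) = 62.3/(0.19·5.67×10⁻⁸·0.6020) = 9.606×10⁹ K⁴.
T = (9.606×10⁹)^(1/4).

T ≈ 313 K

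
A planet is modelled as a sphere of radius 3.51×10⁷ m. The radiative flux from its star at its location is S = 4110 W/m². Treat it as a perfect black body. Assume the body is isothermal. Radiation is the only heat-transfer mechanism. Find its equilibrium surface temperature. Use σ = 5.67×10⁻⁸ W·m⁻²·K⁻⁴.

At equilibrium, absorbed power = emitted power.
Absorbing cross-section = πr² = 3.870×10¹⁵ m²; emitting surface = 4πr² = 1.548×10¹⁶ m² (ratio 4).
S·A_cross = εσ·A_surf·T⁴  ⇒  T⁴ = S/(4σ).
T⁴ = 1.00·4110/(4·5.67×10⁻⁸) = 1.812×10¹⁰ K⁴.
T = (1.812×10¹⁰)^(1/4).

T ≈ 367 K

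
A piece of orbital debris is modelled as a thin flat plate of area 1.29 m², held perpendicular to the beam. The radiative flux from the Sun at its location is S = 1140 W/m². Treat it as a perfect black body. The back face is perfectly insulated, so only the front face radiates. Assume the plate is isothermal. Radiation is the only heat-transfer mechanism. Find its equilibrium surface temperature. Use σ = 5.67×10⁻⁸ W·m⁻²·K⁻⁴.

T ≈ 377 K

At equilibrium, absorbed power = emitted power.
Absorbing cross-section = A = 1.290 m²; emitting surface = A = 1.290 m² (ratio 1).
S·A_cross = εσ·A_surf·T⁴  ⇒  T⁴ = S/(1σ).
T⁴ = 1.00·1140/(1·5.67×10⁻⁸) = 2.011×10¹⁰ K⁴.
T = (2.011×10¹⁰)^(1/4).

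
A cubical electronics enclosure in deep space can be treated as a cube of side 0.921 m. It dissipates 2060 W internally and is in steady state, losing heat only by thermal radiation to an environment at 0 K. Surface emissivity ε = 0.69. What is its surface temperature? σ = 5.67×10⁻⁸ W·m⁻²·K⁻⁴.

T ≈ 319 K

Steady state: internal power = radiated power, P = εσA T⁴.
Radiating area A = 6L² = 5.089 m².
T⁴ = P/(εσA) = 2060/(0.69·5.67×10⁻⁸·5.089) = 1.035×10¹⁰ K⁴.
T = (1.035×10¹⁰)^(1/4).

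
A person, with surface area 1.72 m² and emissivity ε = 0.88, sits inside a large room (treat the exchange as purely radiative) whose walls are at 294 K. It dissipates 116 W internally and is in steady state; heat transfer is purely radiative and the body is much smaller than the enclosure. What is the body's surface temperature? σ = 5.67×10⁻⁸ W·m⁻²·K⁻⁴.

For a small grey body in a large enclosure, net radiated power = εσA(T⁴ − T_w⁴).
Steady state: P = εσA(T⁴ − T_w⁴) with A = 1.72 m².
T⁴ = P/(εσA) + T_w⁴ = 116/(0.88·5.67×10⁻⁸·1.720) + (294)⁴
    = 1.352×10⁹ + 7.471×10⁹ = 8.823×10⁹ K⁴.

T ≈ 306 K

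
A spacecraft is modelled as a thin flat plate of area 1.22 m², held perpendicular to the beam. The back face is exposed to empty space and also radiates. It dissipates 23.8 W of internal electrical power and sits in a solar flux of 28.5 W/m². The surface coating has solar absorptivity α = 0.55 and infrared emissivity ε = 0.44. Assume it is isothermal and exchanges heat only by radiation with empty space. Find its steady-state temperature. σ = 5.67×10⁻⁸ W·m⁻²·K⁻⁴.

At steady state, absorbed solar power + internal power = radiated power.
Absorbed: α·S·A_cross = 0.55·28.5·1.220 = 19.12 W (cross-section A).
Total input = 19.12 + 23.8 = 42.92 W.
Radiated: εσ·A_surf·T⁴ with A_surf = 2A = 2.440 m².
T⁴ = 42.92/(0.44·5.67×10⁻⁸·2.440) = 7.051×10⁸ K⁴.

T ≈ 163 K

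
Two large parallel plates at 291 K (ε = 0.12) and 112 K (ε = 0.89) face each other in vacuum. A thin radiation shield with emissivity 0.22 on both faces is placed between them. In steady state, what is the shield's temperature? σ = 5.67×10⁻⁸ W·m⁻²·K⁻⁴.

In steady state the net flux on the hot side equals that on the cold side.
σ(T₁⁴−T_s⁴)/D₁ = σ(T_s⁴−T₂⁴)/D₂, with D₁ = 1/ε₁+1/ε_s−1 = 11.88, D₂ = 1/ε_s+1/ε₂−1 = 4.669.
Solve for T_s⁴: T_s⁴ = (D₂·T₁⁴ + D₁·T₂⁴)/(D₁+D₂) = 2.136×10⁹ K⁴.

T_s ≈ 215 K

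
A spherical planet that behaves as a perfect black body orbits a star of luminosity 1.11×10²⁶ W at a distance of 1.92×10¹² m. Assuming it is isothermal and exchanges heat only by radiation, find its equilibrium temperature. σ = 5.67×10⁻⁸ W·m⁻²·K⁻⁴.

First find the stellar flux at distance d: S = L/(4πd²) = 1.11×10²⁶/(4π·(1.92×10¹²)²) = 2.396 W/m².
For an isothermal sphere, absorbed (1−a)S·πr² = emitted σ·4πr²·T⁴, so T⁴ = (1−a)S/(4σ).
T⁴ = 1.00·2.396/(4·5.67×10⁻⁸) = 1.056×10⁷ K⁴.

T ≈ 57.0 K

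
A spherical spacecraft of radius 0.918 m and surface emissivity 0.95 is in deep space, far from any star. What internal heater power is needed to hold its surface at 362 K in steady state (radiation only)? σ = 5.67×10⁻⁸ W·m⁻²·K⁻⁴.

P ≈ 9800 W

P = εσ·4πr²·T⁴.
4πr² = 10.59 m²; T⁴ = 1.717×10¹⁰ K⁴.
P = 0.95·5.67×10⁻⁸·10.59·1.717×10¹⁰.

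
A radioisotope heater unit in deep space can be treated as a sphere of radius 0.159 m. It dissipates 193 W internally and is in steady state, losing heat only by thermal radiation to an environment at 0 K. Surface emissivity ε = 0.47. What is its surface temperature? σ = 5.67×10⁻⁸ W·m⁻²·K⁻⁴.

T ≈ 389 K

Steady state: internal power = radiated power, P = εσA T⁴.
Radiating area A = 4πr² = 0.3177 m².
T⁴ = P/(εσA) = 193/(0.47·5.67×10⁻⁸·0.3177) = 2.280×10¹⁰ K⁴.
T = (2.280×10¹⁰)^(1/4).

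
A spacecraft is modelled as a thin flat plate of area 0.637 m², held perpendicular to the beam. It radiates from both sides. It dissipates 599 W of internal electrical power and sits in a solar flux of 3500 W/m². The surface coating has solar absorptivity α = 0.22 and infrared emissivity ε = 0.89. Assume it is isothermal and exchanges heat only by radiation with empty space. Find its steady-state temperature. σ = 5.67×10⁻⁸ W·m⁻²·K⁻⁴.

At steady state, absorbed solar power + internal power = radiated power.
Absorbed: α·S·A_cross = 0.22·3500·0.6370 = 490.5 W (cross-section A).
Total input = 490.5 + 599 = 1089 W.
Radiated: εσ·A_surf·T⁴ with A_surf = 2A = 1.274 m².
T⁴ = 1089/(0.89·5.67×10⁻⁸·1.274) = 1.695×10¹⁰ K⁴.

T ≈ 361 K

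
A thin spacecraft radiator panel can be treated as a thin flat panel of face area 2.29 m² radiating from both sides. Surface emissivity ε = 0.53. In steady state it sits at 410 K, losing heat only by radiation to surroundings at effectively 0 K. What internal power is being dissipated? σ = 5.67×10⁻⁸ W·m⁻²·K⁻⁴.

Steady state: P = εσA T⁴.
A = 2·2.29 = 4.580 m²; T⁴ = (410)⁴ = 2.826×10¹⁰ K⁴.
P = 0.53 × 5.67×10⁻⁸ × 4.580 × 2.826×10¹⁰.

P ≈ 3890 W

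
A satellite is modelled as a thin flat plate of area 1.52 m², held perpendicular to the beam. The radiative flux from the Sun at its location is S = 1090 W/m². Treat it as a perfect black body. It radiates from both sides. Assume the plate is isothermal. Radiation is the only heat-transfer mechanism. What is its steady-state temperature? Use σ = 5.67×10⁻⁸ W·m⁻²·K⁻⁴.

At equilibrium, absorbed power = emitted power.
Absorbing cross-section = A = 1.520 m²; emitting surface = 2A = 3.040 m² (ratio 2).
S·A_cross = εσ·A_surf·T⁴  ⇒  T⁴ = S/(2σ).
T⁴ = 1.00·1090/(2·5.67×10⁻⁸) = 9.612×10⁹ K⁴.
T = (9.612×10⁹)^(1/4).

T ≈ 313 K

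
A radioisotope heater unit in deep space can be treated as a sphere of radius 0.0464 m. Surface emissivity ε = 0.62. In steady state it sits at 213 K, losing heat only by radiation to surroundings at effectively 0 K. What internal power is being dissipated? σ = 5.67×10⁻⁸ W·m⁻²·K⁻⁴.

Steady state: P = εσA T⁴.
A = 4πr² = 0.02705 m²; T⁴ = (213)⁴ = 2.058×10⁹ K⁴.
P = 0.62 × 5.67×10⁻⁸ × 0.02705 × 2.058×10⁹.

P ≈ 1.96 W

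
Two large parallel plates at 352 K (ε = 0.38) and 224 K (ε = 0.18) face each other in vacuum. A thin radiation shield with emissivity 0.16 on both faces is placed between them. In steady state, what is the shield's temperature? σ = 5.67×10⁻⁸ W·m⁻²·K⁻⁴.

In steady state the net flux on the hot side equals that on the cold side.
σ(T₁⁴−T_s⁴)/D₁ = σ(T_s⁴−T₂⁴)/D₂, with D₁ = 1/ε₁+1/ε_s−1 = 7.882, D₂ = 1/ε_s+1/ε₂−1 = 10.81.
Solve for T_s⁴: T_s⁴ = (D₂·T₁⁴ + D₁·T₂⁴)/(D₁+D₂) = 9.939×10⁹ K⁴.

T_s ≈ 316 K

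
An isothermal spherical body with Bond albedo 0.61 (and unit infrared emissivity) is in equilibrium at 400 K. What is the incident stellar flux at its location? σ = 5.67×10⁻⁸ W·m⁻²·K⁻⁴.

(1−a)S·πr² = σ·4πr²·T⁴ ⇒ S = 4σT⁴/(1−a).
S = 4·5.67×10⁻⁸·2.560×10¹⁰/0.390.

S ≈ 14900 W/m²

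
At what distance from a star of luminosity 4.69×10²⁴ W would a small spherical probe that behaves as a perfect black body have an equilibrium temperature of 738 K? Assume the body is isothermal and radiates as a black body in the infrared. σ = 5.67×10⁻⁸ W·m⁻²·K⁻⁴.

For an isothermal black-emitting sphere, (1−a)S·πr² = σ·4πr²·T⁴ ⇒ S = 4σT⁴/(1−a).
S = 4·5.67×10⁻⁸·(738)⁴/1.00 = 67280 W/m².
Flux falls as S = L/(4πd²), so d = √(L/(4πS)) = √(4.69×10²⁴/(4π·67280)).

d ≈ 2.36×10⁹ m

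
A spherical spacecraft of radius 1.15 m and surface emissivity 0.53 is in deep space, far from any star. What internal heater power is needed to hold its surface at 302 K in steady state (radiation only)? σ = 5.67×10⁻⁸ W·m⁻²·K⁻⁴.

P ≈ 4150 W

P = εσ·4πr²·T⁴.
4πr² = 16.62 m²; T⁴ = 8.318×10⁹ K⁴.
P = 0.53·5.67×10⁻⁸·16.62·8.318×10⁹.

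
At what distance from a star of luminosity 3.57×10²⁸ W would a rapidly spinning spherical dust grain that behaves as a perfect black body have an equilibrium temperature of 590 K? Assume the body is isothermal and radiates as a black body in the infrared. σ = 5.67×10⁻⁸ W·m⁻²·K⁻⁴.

For an isothermal black-emitting sphere, (1−a)S·πr² = σ·4πr²·T⁴ ⇒ S = 4σT⁴/(1−a).
S = 4·5.67×10⁻⁸·(590)⁴/1.00 = 27480 W/m².
Flux falls as S = L/(4πd²), so d = √(L/(4πS)) = √(3.57×10²⁸/(4π·27480)).

d ≈ 3.22×10¹¹ m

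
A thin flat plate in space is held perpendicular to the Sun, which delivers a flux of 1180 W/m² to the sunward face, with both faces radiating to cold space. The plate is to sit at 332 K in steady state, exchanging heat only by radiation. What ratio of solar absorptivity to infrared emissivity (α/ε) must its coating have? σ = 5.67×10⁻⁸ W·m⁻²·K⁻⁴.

Balance: αS·A = εσ·2A·T⁴ ⇒ α/ε = 2σT⁴/S.
α/ε = 2·5.67×10⁻⁸·(332)⁴/1180 = 2·5.67×10⁻⁸·1.215×10¹⁰/1180.

α/ε ≈ 1.17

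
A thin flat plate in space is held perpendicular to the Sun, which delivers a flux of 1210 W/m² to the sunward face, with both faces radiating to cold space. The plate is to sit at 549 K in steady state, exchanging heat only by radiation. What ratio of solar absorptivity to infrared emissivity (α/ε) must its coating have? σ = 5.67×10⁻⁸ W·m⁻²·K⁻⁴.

Balance: αS·A = εσ·2A·T⁴ ⇒ α/ε = 2σT⁴/S.
α/ε = 2·5.67×10⁻⁸·(549)⁴/1210 = 2·5.67×10⁻⁸·9.084×10¹⁰/1210.

α/ε ≈ 8.51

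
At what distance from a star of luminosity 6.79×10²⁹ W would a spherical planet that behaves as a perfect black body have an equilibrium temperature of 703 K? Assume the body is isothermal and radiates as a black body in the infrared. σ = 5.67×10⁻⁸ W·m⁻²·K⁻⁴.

For an isothermal black-emitting sphere, (1−a)S·πr² = σ·4πr²·T⁴ ⇒ S = 4σT⁴/(1−a).
S = 4·5.67×10⁻⁸·(703)⁴/1.00 = 55390 W/m².
Flux falls as S = L/(4πd²), so d = √(L/(4πS)) = √(6.79×10²⁹/(4π·55390)).

d ≈ 9.88×10¹¹ m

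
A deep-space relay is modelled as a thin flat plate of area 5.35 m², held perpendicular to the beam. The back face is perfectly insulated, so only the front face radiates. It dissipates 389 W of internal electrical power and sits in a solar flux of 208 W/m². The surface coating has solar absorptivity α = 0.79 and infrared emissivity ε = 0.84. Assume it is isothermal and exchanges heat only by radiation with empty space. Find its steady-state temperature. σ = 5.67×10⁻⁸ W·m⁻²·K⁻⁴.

At steady state, absorbed solar power + internal power = radiated power.
Absorbed: α·S·A_cross = 0.79·208·5.350 = 879.1 W (cross-section A).
Total input = 879.1 + 389 = 1268 W.
Radiated: εσ·A_surf·T⁴ with A_surf = A = 5.350 m².
T⁴ = 1268/(0.84·5.67×10⁻⁸·5.350) = 4.977×10⁹ K⁴.

T ≈ 266 K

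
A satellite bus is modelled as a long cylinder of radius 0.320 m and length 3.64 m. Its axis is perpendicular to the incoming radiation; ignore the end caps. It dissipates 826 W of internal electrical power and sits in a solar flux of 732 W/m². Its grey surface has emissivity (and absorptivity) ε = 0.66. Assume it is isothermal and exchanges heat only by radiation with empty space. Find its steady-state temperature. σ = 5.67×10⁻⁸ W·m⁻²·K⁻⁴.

At steady state, absorbed solar power + internal power = radiated power.
Absorbed: α·S·A_cross = 0.66·732·2.330 = 1125 W (cross-section 2rL).
Total input = 1125 + 826 = 1951 W.
Radiated: εσ·A_surf·T⁴ with A_surf = 2πrL = 7.319 m².
T⁴ = 1951/(0.66·5.67×10⁻⁸·7.319) = 7.125×10⁹ K⁴.

T ≈ 291 K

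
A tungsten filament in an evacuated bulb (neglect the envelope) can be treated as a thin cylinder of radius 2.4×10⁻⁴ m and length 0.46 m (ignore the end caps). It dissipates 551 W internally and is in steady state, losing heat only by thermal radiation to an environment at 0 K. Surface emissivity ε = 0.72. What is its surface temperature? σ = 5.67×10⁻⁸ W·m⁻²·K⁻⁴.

T ≈ 2100 K

Steady state: internal power = radiated power, P = εσA T⁴.
Radiating area A = 2πrL = 6.937×10⁻⁴ m².
T⁴ = P/(εσA) = 551/(0.72·5.67×10⁻⁸·6.937×10⁻⁴) = 1.946×10¹³ K⁴.
T = (1.946×10¹³)^(1/4).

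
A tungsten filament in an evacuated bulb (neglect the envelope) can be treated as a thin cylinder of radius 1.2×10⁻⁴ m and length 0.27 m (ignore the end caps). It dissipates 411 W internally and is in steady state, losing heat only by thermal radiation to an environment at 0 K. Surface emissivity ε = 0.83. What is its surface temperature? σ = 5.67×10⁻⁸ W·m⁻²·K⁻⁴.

T ≈ 2560 K

Steady state: internal power = radiated power, P = εσA T⁴.
Radiating area A = 2πrL = 2.036×10⁻⁴ m².
T⁴ = P/(εσA) = 411/(0.83·5.67×10⁻⁸·2.036×10⁻⁴) = 4.290×10¹³ K⁴.
T = (4.290×10¹³)^(1/4).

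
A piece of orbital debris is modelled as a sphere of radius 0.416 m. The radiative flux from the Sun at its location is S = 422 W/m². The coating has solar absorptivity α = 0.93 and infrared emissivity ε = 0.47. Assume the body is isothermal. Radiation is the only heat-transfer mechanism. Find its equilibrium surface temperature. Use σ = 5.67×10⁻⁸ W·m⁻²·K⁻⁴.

T ≈ 246 K

At equilibrium, absorbed power = emitted power.
Absorbing cross-section = πr² = 0.5437 m²; emitting surface = 4πr² = 2.175 m² (ratio 4).
αS·A_cross = εσ·A_surf·T⁴  ⇒  T⁴ = αS/(ε·4σ).
T⁴ = 0.930·422/(0.47·4·5.67×10⁻⁸) = 3.682×10⁹ K⁴.
T = (3.682×10⁹)^(1/4).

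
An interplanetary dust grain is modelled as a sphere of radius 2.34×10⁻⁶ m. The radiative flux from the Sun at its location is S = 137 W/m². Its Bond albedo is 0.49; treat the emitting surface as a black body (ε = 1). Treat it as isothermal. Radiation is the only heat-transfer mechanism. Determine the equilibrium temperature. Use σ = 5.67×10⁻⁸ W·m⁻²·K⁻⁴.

T ≈ 132 K

At equilibrium, absorbed power = emitted power.
Absorbing cross-section = πr² = 1.720×10⁻¹¹ m²; emitting surface = 4πr² = 6.881×10⁻¹¹ m² (ratio 4).
(1−a)S·A_cross = εσ·A_surf·T⁴  ⇒  T⁴ = (1−a)S/(4σ).
T⁴ = 0.510·137/(4·5.67×10⁻⁸) = 3.081×10⁸ K⁴.
T = (3.081×10⁸)^(1/4).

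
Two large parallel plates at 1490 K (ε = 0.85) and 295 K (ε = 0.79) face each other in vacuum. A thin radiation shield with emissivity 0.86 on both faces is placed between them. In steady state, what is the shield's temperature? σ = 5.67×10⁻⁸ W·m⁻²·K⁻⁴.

In steady state the net flux on the hot side equals that on the cold side.
σ(T₁⁴−T_s⁴)/D₁ = σ(T_s⁴−T₂⁴)/D₂, with D₁ = 1/ε₁+1/ε_s−1 = 1.339, D₂ = 1/ε_s+1/ε₂−1 = 1.429.
Solve for T_s⁴: T_s⁴ = (D₂·T₁⁴ + D₁·T₂⁴)/(D₁+D₂) = 2.548×10¹² K⁴.

T_s ≈ 1260 K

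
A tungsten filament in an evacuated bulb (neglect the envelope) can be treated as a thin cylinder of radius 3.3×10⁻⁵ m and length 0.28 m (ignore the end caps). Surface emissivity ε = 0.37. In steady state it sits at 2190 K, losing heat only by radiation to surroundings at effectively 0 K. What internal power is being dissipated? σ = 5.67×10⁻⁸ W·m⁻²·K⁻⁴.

Steady state: P = εσA T⁴.
A = 2πrL = 5.806×10⁻⁵ m²; T⁴ = (2190)⁴ = 2.300×10¹³ K⁴.
P = 0.37 × 5.67×10⁻⁸ × 5.806×10⁻⁵ × 2.300×10¹³.

P ≈ 28.0 W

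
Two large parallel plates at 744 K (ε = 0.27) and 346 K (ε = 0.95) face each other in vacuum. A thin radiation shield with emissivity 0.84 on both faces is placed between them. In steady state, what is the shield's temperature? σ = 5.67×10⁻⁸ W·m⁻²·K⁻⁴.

In steady state the net flux on the hot side equals that on the cold side.
σ(T₁⁴−T_s⁴)/D₁ = σ(T_s⁴−T₂⁴)/D₂, with D₁ = 1/ε₁+1/ε_s−1 = 3.894, D₂ = 1/ε_s+1/ε₂−1 = 1.243.
Solve for T_s⁴: T_s⁴ = (D₂·T₁⁴ + D₁·T₂⁴)/(D₁+D₂) = 8.501×10¹⁰ K⁴.

T_s ≈ 540 K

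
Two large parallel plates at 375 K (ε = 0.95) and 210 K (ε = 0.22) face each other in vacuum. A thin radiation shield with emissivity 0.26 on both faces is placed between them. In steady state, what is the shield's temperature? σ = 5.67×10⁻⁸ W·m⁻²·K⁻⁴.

T_s ≈ 342 K

In steady state the net flux on the hot side equals that on the cold side.
σ(T₁⁴−T_s⁴)/D₁ = σ(T_s⁴−T₂⁴)/D₂, with D₁ = 1/ε₁+1/ε_s−1 = 3.899, D₂ = 1/ε_s+1/ε₂−1 = 7.392.
Solve for T_s⁴: T_s⁴ = (D₂·T₁⁴ + D₁·T₂⁴)/(D₁+D₂) = 1.362×10¹⁰ K⁴.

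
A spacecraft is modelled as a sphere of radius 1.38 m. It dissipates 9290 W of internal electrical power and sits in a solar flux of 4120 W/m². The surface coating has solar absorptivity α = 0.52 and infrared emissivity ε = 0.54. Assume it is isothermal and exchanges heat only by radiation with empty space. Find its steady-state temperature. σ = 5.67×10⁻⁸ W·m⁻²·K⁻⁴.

T ≈ 417 K

At steady state, absorbed solar power + internal power = radiated power.
Absorbed: α·S·A_cross = 0.52·4120·5.983 = 12820 W (cross-section πr²).
Total input = 12820 + 9290 = 22110 W.
Radiated: εσ·A_surf·T⁴ with A_surf = 4πr² = 23.93 m².
T⁴ = 22110/(0.54·5.67×10⁻⁸·23.93) = 3.017×10¹⁰ K⁴.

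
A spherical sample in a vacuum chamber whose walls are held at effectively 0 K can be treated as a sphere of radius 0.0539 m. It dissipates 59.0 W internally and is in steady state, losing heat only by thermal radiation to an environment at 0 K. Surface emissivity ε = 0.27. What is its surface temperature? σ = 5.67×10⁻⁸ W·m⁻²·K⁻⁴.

Steady state: internal power = radiated power, P = εσA T⁴.
Radiating area A = 4πr² = 0.03651 m².
T⁴ = P/(εσA) = 59.0/(0.27·5.67×10⁻⁸·0.03651) = 1.056×10¹¹ K⁴.
T = (1.056×10¹¹)^(1/4).

T ≈ 570 K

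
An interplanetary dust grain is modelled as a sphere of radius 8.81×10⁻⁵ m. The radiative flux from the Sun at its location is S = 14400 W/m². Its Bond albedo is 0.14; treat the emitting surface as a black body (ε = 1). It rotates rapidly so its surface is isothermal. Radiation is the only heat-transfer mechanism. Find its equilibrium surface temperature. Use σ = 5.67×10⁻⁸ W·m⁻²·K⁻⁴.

At equilibrium, absorbed power = emitted power.
Absorbing cross-section = πr² = 2.438×10⁻⁸ m²; emitting surface = 4πr² = 9.754×10⁻⁸ m² (ratio 4).
(1−a)S·A_cross = εσ·A_surf·T⁴  ⇒  T⁴ = (1−a)S/(4σ).
T⁴ = 0.860·14400/(4·5.67×10⁻⁸) = 5.460×10¹⁰ K⁴.
T = (5.460×10¹⁰)^(1/4).

T ≈ 483 K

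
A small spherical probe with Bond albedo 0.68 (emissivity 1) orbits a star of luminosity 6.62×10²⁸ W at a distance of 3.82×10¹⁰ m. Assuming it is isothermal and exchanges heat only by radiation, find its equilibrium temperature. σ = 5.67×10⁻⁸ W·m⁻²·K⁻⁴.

T ≈ 1500 K

First find the stellar flux at distance d: S = L/(4πd²) = 6.62×10²⁸/(4π·(3.82×10¹⁰)²) = 3.610×10⁶ W/m².
For an isothermal sphere, absorbed (1−a)S·πr² = emitted σ·4πr²·T⁴, so T⁴ = (1−a)S/(4σ).
T⁴ = 0.320·3.610×10⁶/(4·5.67×10⁻⁸) = 5.094×10¹² K⁴.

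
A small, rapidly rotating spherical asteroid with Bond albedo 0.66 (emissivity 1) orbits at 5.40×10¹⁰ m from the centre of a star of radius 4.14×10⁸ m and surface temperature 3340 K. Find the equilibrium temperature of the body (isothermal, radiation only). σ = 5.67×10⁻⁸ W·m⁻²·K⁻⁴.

The star's surface emits σT_*⁴; at distance d the flux is S = σT_*⁴(R_*/d)².
S = 5.67×10⁻⁸·(3340)⁴·(4.14×10⁸/5.40×10¹⁰)² = 414.7 W/m².
For an isothermal sphere T⁴ = (1−a)S/(4σ) = 6.218×10⁸ K⁴.

T ≈ 158 K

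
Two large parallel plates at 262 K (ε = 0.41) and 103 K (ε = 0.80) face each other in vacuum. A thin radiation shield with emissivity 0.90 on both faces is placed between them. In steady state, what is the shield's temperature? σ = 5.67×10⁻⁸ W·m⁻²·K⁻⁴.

In steady state the net flux on the hot side equals that on the cold side.
σ(T₁⁴−T_s⁴)/D₁ = σ(T_s⁴−T₂⁴)/D₂, with D₁ = 1/ε₁+1/ε_s−1 = 2.550, D₂ = 1/ε_s+1/ε₂−1 = 1.361.
Solve for T_s⁴: T_s⁴ = (D₂·T₁⁴ + D₁·T₂⁴)/(D₁+D₂) = 1.713×10⁹ K⁴.

T_s ≈ 203 K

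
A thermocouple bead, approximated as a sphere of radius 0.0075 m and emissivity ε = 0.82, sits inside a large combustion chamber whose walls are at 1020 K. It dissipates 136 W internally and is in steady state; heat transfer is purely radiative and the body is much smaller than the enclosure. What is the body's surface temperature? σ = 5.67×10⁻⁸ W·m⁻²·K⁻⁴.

For a small grey body in a large enclosure, net radiated power = εσA(T⁴ − T_w⁴).
Steady state: P = εσA(T⁴ − T_w⁴) with A = 4πr² = 7.069×10⁻⁴ m².
T⁴ = P/(εσA) + T_w⁴ = 136/(0.82·5.67×10⁻⁸·7.069×10⁻⁴) + (1020)⁴
    = 4.138×10¹² + 1.082×10¹² = 5.221×10¹² K⁴.

T ≈ 1510 K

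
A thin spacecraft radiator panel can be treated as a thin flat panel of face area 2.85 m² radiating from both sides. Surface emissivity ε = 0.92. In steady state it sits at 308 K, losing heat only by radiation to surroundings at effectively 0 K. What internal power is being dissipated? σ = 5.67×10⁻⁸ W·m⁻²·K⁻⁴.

Steady state: P = εσA T⁴.
A = 2·2.85 = 5.700 m²; T⁴ = (308)⁴ = 8.999×10⁹ K⁴.
P = 0.92 × 5.67×10⁻⁸ × 5.700 × 8.999×10⁹.

P ≈ 2680 W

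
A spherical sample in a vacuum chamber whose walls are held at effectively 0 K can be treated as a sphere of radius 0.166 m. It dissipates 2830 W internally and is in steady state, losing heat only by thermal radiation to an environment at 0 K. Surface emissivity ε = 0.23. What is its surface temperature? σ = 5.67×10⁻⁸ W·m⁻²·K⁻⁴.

T ≈ 890 K

Steady state: internal power = radiated power, P = εσA T⁴.
Radiating area A = 4πr² = 0.3463 m².
T⁴ = P/(εσA) = 2830/(0.23·5.67×10⁻⁸·0.3463) = 6.267×10¹¹ K⁴.
T = (6.267×10¹¹)^(1/4).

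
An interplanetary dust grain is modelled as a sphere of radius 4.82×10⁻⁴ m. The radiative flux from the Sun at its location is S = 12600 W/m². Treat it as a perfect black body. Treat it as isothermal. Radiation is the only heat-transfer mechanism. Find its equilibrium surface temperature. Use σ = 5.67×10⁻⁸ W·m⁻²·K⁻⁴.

T ≈ 485 K

At equilibrium, absorbed power = emitted power.
Absorbing cross-section = πr² = 7.299×10⁻⁷ m²; emitting surface = 4πr² = 2.919×10⁻⁶ m² (ratio 4).
S·A_cross = εσ·A_surf·T⁴  ⇒  T⁴ = S/(4σ).
T⁴ = 1.00·12600/(4·5.67×10⁻⁸) = 5.556×10¹⁰ K⁴.
T = (5.556×10¹⁰)^(1/4).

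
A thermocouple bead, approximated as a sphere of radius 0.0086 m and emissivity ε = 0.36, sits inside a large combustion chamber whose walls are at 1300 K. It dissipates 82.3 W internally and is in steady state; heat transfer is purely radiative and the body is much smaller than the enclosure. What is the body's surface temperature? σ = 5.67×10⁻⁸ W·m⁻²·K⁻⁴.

For a small grey body in a large enclosure, net radiated power = εσA(T⁴ − T_w⁴).
Steady state: P = εσA(T⁴ − T_w⁴) with A = 4πr² = 9.294×10⁻⁴ m².
T⁴ = P/(εσA) + T_w⁴ = 82.3/(0.36·5.67×10⁻⁸·9.294×10⁻⁴) + (1300)⁴
    = 4.338×10¹² + 2.856×10¹² = 7.194×10¹² K⁴.

T ≈ 1640 K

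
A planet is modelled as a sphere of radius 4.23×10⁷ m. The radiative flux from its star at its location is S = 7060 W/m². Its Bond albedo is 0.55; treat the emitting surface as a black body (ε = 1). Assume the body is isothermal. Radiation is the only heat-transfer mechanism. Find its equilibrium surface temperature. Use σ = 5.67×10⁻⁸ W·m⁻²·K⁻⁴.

T ≈ 344 K

At equilibrium, absorbed power = emitted power.
Absorbing cross-section = πr² = 5.621×10¹⁵ m²; emitting surface = 4πr² = 2.248×10¹⁶ m² (ratio 4).
(1−a)S·A_cross = εσ·A_surf·T⁴  ⇒  T⁴ = (1−a)S/(4σ).
T⁴ = 0.450·7060/(4·5.67×10⁻⁸) = 1.401×10¹⁰ K⁴.
T = (1.401×10¹⁰)^(1/4).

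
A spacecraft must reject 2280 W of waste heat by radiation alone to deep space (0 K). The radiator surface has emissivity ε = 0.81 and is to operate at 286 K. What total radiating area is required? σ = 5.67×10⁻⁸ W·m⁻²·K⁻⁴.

P = εσA T⁴ ⇒ A = P/(εσT⁴).
T⁴ = 6.691×10⁹ K⁴.
A = 2280/(0.81 × 5.67×10⁻⁸ × 6.691×10⁹).

A ≈ 7.42 m²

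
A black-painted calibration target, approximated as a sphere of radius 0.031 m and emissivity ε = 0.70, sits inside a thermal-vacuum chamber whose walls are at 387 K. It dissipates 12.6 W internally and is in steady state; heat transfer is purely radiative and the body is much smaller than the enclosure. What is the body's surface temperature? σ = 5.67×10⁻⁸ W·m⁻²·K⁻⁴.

For a small grey body in a large enclosure, net radiated power = εσA(T⁴ − T_w⁴).
Steady state: P = εσA(T⁴ − T_w⁴) with A = 4πr² = 0.01208 m².
T⁴ = P/(εσA) + T_w⁴ = 12.6/(0.70·5.67×10⁻⁸·0.01208) + (387)⁴
    = 2.629×10¹⁰ + 2.243×10¹⁰ = 4.872×10¹⁰ K⁴.

T ≈ 470 K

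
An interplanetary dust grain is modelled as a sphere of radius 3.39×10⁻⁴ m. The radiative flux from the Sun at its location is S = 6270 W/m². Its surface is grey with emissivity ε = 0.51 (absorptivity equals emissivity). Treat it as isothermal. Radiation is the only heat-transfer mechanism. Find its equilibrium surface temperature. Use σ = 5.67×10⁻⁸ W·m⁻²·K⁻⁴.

At equilibrium, absorbed power = emitted power.
Absorbing cross-section = πr² = 3.610×10⁻⁷ m²; emitting surface = 4πr² = 1.444×10⁻⁶ m² (ratio 4).
εS·A_cross = εσ·A_surf·T⁴  ⇒  T⁴ = S/(4σ)   (ε cancels).
T⁴ = 6270/(4·5.67×10⁻⁸) = 2.765×10¹⁰ K⁴.
T = (2.765×10¹⁰)^(1/4).

T ≈ 408 K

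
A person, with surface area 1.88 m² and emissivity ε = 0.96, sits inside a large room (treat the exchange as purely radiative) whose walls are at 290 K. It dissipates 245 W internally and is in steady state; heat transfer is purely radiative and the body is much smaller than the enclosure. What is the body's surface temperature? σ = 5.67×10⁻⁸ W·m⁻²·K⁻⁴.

For a small grey body in a large enclosure, net radiated power = εσA(T⁴ − T_w⁴).
Steady state: P = εσA(T⁴ − T_w⁴) with A = 1.88 m².
T⁴ = P/(εσA) + T_w⁴ = 245/(0.96·5.67×10⁻⁸·1.880) + (290)⁴
    = 2.394×10⁹ + 7.073×10⁹ = 9.467×10⁹ K⁴.

T ≈ 312 K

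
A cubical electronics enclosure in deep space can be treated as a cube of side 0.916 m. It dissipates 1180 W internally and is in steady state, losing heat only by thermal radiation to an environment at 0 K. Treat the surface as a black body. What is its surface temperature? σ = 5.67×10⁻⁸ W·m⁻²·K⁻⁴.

Steady state: internal power = radiated power, P = εσA T⁴.
Radiating area A = 6L² = 5.034 m².
T⁴ = P/(εσA) = 1180/(1.0·5.67×10⁻⁸·5.034) = 4.134×10⁹ K⁴.
T = (4.134×10⁹)^(1/4).

T ≈ 254 K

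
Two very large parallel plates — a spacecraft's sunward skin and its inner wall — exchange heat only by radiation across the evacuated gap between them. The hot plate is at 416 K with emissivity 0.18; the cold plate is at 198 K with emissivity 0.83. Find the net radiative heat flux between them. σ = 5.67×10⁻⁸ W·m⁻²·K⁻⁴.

For two infinite grey parallel plates, q = σ(T₁⁴ − T₂⁴)/(1/ε₁ + 1/ε₂ − 1).
T₁⁴ − T₂⁴ = 2.995×10¹⁰ − 1.537×10⁹ = 2.841×10¹⁰ K⁴.
1/ε₁ + 1/ε₂ − 1 = 5.556 + 1.205 − 1 = 5.760.
q = 5.67×10⁻⁸ × 2.841×10¹⁰ / 5.760.

q ≈ 280 W/m²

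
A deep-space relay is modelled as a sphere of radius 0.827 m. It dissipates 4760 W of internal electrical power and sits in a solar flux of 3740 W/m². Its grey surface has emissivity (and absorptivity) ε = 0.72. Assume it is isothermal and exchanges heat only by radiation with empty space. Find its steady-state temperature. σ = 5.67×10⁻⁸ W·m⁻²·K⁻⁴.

At steady state, absorbed solar power + internal power = radiated power.
Absorbed: α·S·A_cross = 0.72·3740·2.149 = 5786 W (cross-section πr²).
Total input = 5786 + 4760 = 10550 W.
Radiated: εσ·A_surf·T⁴ with A_surf = 4πr² = 8.595 m².
T⁴ = 10550/(0.72·5.67×10⁻⁸·8.595) = 3.006×10¹⁰ K⁴.

T ≈ 416 K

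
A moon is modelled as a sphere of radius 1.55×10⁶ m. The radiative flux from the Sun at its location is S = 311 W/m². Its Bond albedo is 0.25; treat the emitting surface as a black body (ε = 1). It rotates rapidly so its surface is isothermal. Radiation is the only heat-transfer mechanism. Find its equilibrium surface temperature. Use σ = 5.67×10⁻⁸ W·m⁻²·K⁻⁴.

T ≈ 179 K

At equilibrium, absorbed power = emitted power.
Absorbing cross-section = πr² = 7.548×10¹² m²; emitting surface = 4πr² = 3.019×10¹³ m² (ratio 4).
(1−a)S·A_cross = εσ·A_surf·T⁴  ⇒  T⁴ = (1−a)S/(4σ).
T⁴ = 0.750·311/(4·5.67×10⁻⁸) = 1.028×10⁹ K⁴.
T = (1.028×10⁹)^(1/4).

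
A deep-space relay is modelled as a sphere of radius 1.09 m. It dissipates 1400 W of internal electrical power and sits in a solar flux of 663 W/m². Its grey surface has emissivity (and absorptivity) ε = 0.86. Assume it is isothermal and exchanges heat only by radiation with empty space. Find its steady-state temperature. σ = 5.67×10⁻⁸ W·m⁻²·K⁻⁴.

T ≈ 264 K

At steady state, absorbed solar power + internal power = radiated power.
Absorbed: α·S·A_cross = 0.86·663·3.733 = 2128 W (cross-section πr²).
Total input = 2128 + 1400 = 3528 W.
Radiated: εσ·A_surf·T⁴ with A_surf = 4πr² = 14.93 m².
T⁴ = 3528/(0.86·5.67×10⁻⁸·14.93) = 4.846×10⁹ K⁴.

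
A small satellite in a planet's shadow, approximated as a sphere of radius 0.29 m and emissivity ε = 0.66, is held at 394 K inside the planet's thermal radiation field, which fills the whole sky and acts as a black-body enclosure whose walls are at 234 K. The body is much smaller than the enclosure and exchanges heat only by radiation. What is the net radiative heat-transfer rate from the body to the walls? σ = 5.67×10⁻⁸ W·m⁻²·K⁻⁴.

P_net ≈ 834 W

For a small grey body in a large enclosure: P_net = εσA(T_body⁴ − T_wall⁴).
A = 4πr² = 1.057 m²; T_body⁴ − T_wall⁴ = 2.410×10¹⁰ − 2.998×10⁹ = 2.110×10¹⁰ K⁴.
|P_net| = 0.66·5.67×10⁻⁸·1.057·2.110×10¹⁰.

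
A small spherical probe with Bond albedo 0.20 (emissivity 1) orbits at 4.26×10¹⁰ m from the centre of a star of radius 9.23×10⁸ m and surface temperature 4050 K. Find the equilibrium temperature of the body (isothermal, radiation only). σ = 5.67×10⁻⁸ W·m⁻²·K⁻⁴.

T ≈ 399 K

The star's surface emits σT_*⁴; at distance d the flux is S = σT_*⁴(R_*/d)².
S = 5.67×10⁻⁸·(4050)⁴·(9.23×10⁸/4.26×10¹⁰)² = 7161 W/m².
For an isothermal sphere T⁴ = (1−a)S/(4σ) = 2.526×10¹⁰ K⁴.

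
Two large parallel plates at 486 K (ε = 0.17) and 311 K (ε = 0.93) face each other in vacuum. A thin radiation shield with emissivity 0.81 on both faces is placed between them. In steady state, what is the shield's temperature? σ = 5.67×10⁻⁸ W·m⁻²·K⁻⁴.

In steady state the net flux on the hot side equals that on the cold side.
σ(T₁⁴−T_s⁴)/D₁ = σ(T_s⁴−T₂⁴)/D₂, with D₁ = 1/ε₁+1/ε_s−1 = 6.117, D₂ = 1/ε_s+1/ε₂−1 = 1.310.
Solve for T_s⁴: T_s⁴ = (D₂·T₁⁴ + D₁·T₂⁴)/(D₁+D₂) = 1.754×10¹⁰ K⁴.

T_s ≈ 364 K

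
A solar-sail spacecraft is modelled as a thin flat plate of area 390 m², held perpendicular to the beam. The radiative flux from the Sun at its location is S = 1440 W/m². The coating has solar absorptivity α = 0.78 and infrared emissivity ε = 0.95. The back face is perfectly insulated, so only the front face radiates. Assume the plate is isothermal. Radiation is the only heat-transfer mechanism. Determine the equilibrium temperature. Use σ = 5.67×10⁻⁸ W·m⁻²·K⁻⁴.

At equilibrium, absorbed power = emitted power.
Absorbing cross-section = A = 390.0 m²; emitting surface = A = 390.0 m² (ratio 1).
αS·A_cross = εσ·A_surf·T⁴  ⇒  T⁴ = αS/(ε·1σ).
T⁴ = 0.780·1440/(0.95·1·5.67×10⁻⁸) = 2.085×10¹⁰ K⁴.
T = (2.085×10¹⁰)^(1/4).

T ≈ 380 K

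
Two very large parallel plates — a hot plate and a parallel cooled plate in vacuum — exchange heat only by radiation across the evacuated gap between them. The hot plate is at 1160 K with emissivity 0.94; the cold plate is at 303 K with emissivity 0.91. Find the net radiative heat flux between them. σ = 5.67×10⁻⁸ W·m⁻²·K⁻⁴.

q ≈ 87900 W/m²

For two infinite grey parallel plates, q = σ(T₁⁴ − T₂⁴)/(1/ε₁ + 1/ε₂ − 1).
T₁⁴ − T₂⁴ = 1.811×10¹² − 8.429×10⁹ = 1.802×10¹² K⁴.
1/ε₁ + 1/ε₂ − 1 = 1.064 + 1.099 − 1 = 1.163.
q = 5.67×10⁻⁸ × 1.802×10¹² / 1.163.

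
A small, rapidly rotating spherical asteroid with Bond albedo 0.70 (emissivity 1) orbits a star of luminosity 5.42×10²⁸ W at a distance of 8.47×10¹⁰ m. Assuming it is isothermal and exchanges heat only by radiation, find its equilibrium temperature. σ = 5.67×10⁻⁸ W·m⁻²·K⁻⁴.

First find the stellar flux at distance d: S = L/(4πd²) = 5.42×10²⁸/(4π·(8.47×10¹⁰)²) = 6.012×10⁵ W/m².
For an isothermal sphere, absorbed (1−a)S·πr² = emitted σ·4πr²·T⁴, so T⁴ = (1−a)S/(4σ).
T⁴ = 0.300·6.012×10⁵/(4·5.67×10⁻⁸) = 7.952×10¹¹ K⁴.

T ≈ 944 K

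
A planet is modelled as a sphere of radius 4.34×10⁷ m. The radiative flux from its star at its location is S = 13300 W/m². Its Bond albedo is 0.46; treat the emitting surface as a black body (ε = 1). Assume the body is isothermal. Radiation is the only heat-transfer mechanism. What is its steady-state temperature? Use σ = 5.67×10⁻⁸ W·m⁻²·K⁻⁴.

At equilibrium, absorbed power = emitted power.
Absorbing cross-section = πr² = 5.917×10¹⁵ m²; emitting surface = 4πr² = 2.367×10¹⁶ m² (ratio 4).
(1−a)S·A_cross = εσ·A_surf·T⁴  ⇒  T⁴ = (1−a)S/(4σ).
T⁴ = 0.540·13300/(4·5.67×10⁻⁸) = 3.167×10¹⁰ K⁴.
T = (3.167×10¹⁰)^(1/4).

T ≈ 422 K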